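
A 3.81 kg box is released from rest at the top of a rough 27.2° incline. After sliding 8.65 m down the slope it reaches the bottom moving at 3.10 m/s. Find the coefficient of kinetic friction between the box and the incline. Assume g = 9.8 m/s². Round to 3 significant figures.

μ_k = 0.450

Energy balance down the incline: mg L sinθ − ½mv² = μ_k (mg cosθ) L
mgL sinθ = 147.63 J; ½mv² = 18.307 J
W_f = 147.63 − 18.307 = 129.3 J
μ_k = W_f/(mg cosθ · L) = 129.3/(33.21 × 8.65) = 0.4502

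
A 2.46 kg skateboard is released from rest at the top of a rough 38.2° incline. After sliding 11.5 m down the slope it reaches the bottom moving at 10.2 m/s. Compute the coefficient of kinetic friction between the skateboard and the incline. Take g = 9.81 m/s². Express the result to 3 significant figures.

mgh = ½mv² + μ_k (mg cosθ) L, with h = L sinθ
mgL sinθ = 171.62 J; ½mv² = 127.97 J
W_f = 171.62 − 127.97 = 43.65 J
μ_k = W_f/(mg cosθ · L) = 43.65/(18.96 × 11.5) = 0.2002

μ_k = 0.200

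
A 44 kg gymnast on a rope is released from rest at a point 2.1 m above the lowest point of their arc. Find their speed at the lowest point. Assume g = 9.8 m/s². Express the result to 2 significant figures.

Mechanical energy is conserved (no friction): mgh = ½mv²
v = √(2gh) = √(2 × 9.8 × 2.1) = √41.160 = 6.416 m/s

v = 6.4 m/s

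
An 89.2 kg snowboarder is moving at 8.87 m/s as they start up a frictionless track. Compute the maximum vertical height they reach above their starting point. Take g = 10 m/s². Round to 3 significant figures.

h = 3.93 m

By energy conservation, ½mv² = mgh
h = v²/(2g) = 8.87²/(2 × 10) = 3.934 m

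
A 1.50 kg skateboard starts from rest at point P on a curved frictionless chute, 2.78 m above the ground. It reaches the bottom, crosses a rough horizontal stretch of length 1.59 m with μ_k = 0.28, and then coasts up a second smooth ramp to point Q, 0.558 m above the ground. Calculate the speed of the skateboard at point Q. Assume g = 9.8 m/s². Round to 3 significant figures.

v = 5.90 m/s

Energy at P: mgh₁ = (1.50)(9.8)(2.78) = 40.866 J
Friction loss: W_f = μ_k mg d = 6.544 J
At Q: ½mv² + mgh₂ = mgh₁ − W_f
½mv² = 40.866 − 6.544 − 8.2026 = 26.119 J
v = √(2 × 26.119/1.50) = 5.901 m/s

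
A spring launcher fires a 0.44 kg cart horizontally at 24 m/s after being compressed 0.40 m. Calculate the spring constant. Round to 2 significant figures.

k = 1600 N/m

½kx² = ½mv²
k = mv²/x² = (0.44)(24)²/(0.40)² = 1584 N/m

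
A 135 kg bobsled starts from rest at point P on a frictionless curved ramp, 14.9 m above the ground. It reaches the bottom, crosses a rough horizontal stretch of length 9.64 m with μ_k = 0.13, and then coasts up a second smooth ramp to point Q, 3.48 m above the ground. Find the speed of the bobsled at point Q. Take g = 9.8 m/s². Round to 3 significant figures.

Energy at P: mgh₁ = (135)(9.8)(14.9) = 19713 J
Friction loss: W_f = μ_k mg d = 1658 J
At Q: ½mv² + mgh₂ = mgh₁ − W_f
½mv² = 19713 − 1658 − 4604.0 = 13451 J
v = √(2 × 13451/135) = 14.12 m/s

v = 14.1 m/s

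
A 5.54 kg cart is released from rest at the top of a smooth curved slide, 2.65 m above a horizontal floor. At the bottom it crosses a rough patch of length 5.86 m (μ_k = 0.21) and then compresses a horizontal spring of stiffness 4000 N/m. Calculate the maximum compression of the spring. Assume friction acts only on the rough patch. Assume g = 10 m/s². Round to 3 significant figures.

x = 0.198 m

Initial energy: E₁ = mgh = (5.54)(10)(2.65) = 146.81 J
Friction removes W_f = μ_k mg d = (0.21)(5.54)(10)(5.86) = 68.18 J
Energy reaching the spring: E = 146.81 − 68.18 = 78.635 J
At max compression ½kx² = E ⇒ x = √(2E/k) = √(2 × 78.635/4000) = 0.1983 m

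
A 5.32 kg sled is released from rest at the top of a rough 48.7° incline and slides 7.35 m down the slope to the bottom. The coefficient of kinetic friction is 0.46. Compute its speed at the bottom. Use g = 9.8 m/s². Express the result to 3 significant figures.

Work–energy: mg(L sinθ) − μ_k(mg cosθ)L = ½mv²
mgh = mgL sinθ = (5.32)(9.8)(7.35)sin48.7° = 287.88 J
W_f = μ_k mg cosθ · L = (0.46)(5.32)(9.8)cos48.7°·7.35 = 116.3 J
½mv² = 287.88 − 116.3 = 171.54 J
v = √(2 × 171.54/5.32) = 8.031 m/s

v = 8.03 m/s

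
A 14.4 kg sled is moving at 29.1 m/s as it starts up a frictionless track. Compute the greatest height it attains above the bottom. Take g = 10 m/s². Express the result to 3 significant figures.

h = 42.3 m

Setting KE at the bottom equal to PE gained: ½mv² = mgh
h = v²/(2g) = 29.1²/(2 × 10) = 42.34 m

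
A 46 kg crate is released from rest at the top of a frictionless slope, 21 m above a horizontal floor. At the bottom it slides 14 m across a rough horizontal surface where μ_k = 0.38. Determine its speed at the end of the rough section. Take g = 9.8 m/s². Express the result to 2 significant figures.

Energy at the top = energy at the end + work done against friction:
mgh = ½mv² + μ_k m g d
W_f = μ_k mg d = (0.38)(46)(9.8)(14) = 2398 J
½mv² = mgh − W_f = 9466.8 − 2398 = 7068.5 J
v = √(2 × 7068.5/46) = 17.53 m/s

v = 18 m/s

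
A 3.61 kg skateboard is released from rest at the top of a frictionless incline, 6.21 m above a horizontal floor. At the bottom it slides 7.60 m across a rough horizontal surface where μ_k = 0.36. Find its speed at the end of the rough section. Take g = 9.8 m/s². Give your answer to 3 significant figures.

Applying the work–energy principle:
mgh = ½mv² + μ_k m g d
W_f = μ_k mg d = (0.36)(3.61)(9.8)(7.60) = 96.79 J
½mv² = mgh − W_f = 219.70 − 96.79 = 122.90 J
v = √(2 × 122.90/3.61) = 8.252 m/s

v = 8.25 m/s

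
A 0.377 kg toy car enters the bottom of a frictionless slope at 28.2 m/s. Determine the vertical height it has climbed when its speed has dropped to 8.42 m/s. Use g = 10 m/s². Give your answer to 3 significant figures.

Energy balance between the two points: ½mv₁² = ½mv₂² + mgh
h = (v₁² − v₂²)/(2g) = (28.2² − 8.42²)/(2 × 10) = 36.22 m

h = 36.2 m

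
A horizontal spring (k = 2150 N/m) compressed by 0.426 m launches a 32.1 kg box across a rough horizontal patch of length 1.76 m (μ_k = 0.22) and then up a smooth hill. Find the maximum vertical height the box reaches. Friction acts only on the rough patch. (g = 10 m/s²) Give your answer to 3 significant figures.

Spring energy: E₀ = ½kx² = ½(2150)(0.426)² = 195.09 J
Friction: W_f = μ_k mg d = (0.22)(32.1)(10)(1.76) = 124.3 J
Energy at base of ramp: E = 195.09 − 124.3 = 70.795 J
At max height all remaining energy is PE: mgh = E ⇒ h = E/(mg) = 70.795/(32.1 × 10) = 0.2205 m

h = 0.221 m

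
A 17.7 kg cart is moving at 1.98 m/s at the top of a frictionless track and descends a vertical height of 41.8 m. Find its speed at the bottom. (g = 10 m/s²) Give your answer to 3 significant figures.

Energy conservation between the two points: ½mv₀² + mgh = ½mv²
The mass cancels from both sides.
v² = v₀² + 2gh = (1.98)² + 2(10)(41.8) = 839.92
v = √839.92 = 28.98 m/s

v = 29.0 m/s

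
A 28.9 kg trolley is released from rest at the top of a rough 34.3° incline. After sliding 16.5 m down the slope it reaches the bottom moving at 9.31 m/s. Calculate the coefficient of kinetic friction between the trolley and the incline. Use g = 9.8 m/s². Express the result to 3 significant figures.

Energy balance down the incline: mg L sinθ − ½mv² = μ_k (mg cosθ) L
mgL sinθ = 2633.4 J; ½mv² = 1252.5 J
W_f = 2633.4 − 1252.5 = 1381 J
μ_k = W_f/(mg cosθ · L) = 1381/(234.0 × 16.5) = 0.3577

μ_k = 0.358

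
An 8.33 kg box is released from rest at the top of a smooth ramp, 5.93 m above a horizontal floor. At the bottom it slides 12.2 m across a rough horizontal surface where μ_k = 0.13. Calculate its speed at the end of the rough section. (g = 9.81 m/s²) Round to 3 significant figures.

Energy bookkeeping (friction removes W_f = μ_k N d):
mgh = ½mv² + μ_k m g d
W_f = μ_k mg d = (0.13)(8.33)(9.81)(12.2) = 129.6 J
½mv² = mgh − W_f = 484.58 − 129.6 = 354.98 J
v = √(2 × 354.98/8.33) = 9.232 m/s

v = 9.23 m/s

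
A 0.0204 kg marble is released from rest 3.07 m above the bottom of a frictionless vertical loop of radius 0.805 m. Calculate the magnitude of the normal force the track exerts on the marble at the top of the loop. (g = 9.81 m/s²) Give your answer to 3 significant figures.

N = 0.526 N

Energy from release to top (height 2r): mgh = ½mv_top² + mg(2r)
v_top² = 2g(h − 2r) = 2(9.81)(3.07 − 1.610) = 28.645 m²/s²
At the top, both N and weight point toward the centre: N + mg = mv_top²/r
N = m(v_top²/r − g) = 0.0204(28.645/0.805 − 9.81) = 0.5258 N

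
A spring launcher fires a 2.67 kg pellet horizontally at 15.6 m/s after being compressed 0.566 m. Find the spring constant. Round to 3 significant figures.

k = 2030 N/m

Spring PE at full compression equals KE at release: ½kx² = ½mv²
k = mv²/x² = (2.67)(15.6)²/(0.566)² = 2028 N/m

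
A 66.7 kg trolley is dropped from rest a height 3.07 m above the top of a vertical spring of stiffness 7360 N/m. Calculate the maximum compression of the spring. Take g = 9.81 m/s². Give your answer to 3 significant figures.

x = 0.833 m

Measuring PE from the top of the relaxed spring, at max compression the trolley has dropped H + x with zero KE, so:
mg(H + x) = ½kx²
½(7360)x² − (66.7)(9.81)x − (66.7)(9.81)(3.07) = 0
3680x² − 654.3x − 2009 = 0
x = [654.3 + √(428144 + 2.9569e+07)]/(2 × 3680) = 0.8331 m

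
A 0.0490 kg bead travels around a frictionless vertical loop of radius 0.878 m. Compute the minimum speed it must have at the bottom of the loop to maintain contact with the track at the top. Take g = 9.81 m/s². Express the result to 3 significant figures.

At the top: mg = mv_top²/r ⇒ v_top² = gr = 8.613 m²/s²
Energy from bottom to top (height 2r): ½mv_bot² = ½mv_top² + mg(2r)
v_bot² = gr + 4gr = 5gr = 43.07
v_bot = √(5gr) = 6.562 m/s

v = 6.56 m/s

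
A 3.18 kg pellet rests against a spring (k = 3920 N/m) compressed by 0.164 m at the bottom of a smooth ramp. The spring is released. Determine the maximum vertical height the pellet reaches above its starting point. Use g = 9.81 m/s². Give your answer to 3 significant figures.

h = 1.69 m

At maximum height the pellet is at rest, so ½kx² = mgh
h = kx²/(2mg) = (3920)(0.164)²/(2 × 3.18 × 9.81) = 1.690 m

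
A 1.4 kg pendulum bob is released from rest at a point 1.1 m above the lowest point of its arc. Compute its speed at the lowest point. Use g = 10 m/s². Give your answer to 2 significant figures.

v = 4.7 m/s

By conservation of mechanical energy, mgh = ½mv²
The mass cancels from both sides.
v = √(2gh) = √(2 × 10 × 1.1) = √22.000 = 4.690 m/s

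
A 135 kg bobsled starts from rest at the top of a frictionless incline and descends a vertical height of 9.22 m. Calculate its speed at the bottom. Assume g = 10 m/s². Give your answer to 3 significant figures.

v = 13.6 m/s

By conservation of mechanical energy, mgh = ½mv²
v = √(2gh) = √(2 × 10 × 9.22) = √184.40 = 13.58 m/s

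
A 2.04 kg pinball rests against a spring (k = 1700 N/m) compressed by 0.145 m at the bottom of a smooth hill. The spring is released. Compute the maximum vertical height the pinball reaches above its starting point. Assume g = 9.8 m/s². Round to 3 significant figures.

Energy conservation from release to the highest point: ½kx² = mgh
h = kx²/(2mg) = (1700)(0.145)²/(2 × 2.04 × 9.8) = 0.8939 m

h = 0.894 m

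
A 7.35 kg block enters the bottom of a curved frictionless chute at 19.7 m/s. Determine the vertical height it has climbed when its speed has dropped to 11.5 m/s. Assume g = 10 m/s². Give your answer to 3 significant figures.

Energy balance between the two points: ½mv₁² = ½mv₂² + mgh
h = (v₁² − v₂²)/(2g) = (19.7² − 11.5²)/(2 × 10) = 12.79 m

h = 12.8 m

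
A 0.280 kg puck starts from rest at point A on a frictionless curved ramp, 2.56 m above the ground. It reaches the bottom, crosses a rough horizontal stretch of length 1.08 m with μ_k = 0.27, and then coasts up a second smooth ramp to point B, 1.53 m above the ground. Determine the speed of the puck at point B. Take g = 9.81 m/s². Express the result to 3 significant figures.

Energy at A: mgh₁ = (0.280)(9.81)(2.56) = 7.0318 J
Friction loss: W_f = μ_k mg d = 0.8010 J
At B: ½mv² + mgh₂ = mgh₁ − W_f
½mv² = 7.0318 − 0.8010 − 4.2026 = 2.0282 J
v = √(2 × 2.0282/0.280) = 3.806 m/s

v = 3.81 m/s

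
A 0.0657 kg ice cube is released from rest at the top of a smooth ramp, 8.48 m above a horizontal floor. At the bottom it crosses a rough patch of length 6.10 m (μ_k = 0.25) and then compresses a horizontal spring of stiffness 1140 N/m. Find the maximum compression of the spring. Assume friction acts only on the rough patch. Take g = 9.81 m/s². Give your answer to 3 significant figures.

Initial energy: E₁ = mgh = (0.0657)(9.81)(8.48) = 5.4655 J
Friction removes W_f = μ_k mg d = (0.25)(0.0657)(9.81)(6.10) = 0.9829 J
Energy reaching the spring: E = 5.4655 − 0.9829 = 4.4826 J
At max compression ½kx² = E ⇒ x = √(2E/k) = √(2 × 4.4826/1140) = 0.08868 m

x = 0.0887 m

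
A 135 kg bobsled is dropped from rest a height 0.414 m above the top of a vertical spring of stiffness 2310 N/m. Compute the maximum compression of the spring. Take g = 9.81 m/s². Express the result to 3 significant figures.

x = 1.47 m

Let x be the compression. The total drop is H + x, and the bobsled is instantaneously at rest at max compression, so energy conservation gives:
mg(H + x) = ½kx²
½(2310)x² − (135)(9.81)x − (135)(9.81)(0.414) = 0
1155x² − 1324x − 548.3 = 0
x = [1324 + √(1.754e+06 + 2.5331e+06)]/(2 × 1155) = 1.470 m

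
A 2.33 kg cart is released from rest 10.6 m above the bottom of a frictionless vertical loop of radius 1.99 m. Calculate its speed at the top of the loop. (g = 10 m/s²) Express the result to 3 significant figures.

Energy conservation: mgh = ½mv_top² + mg(2r)
v_top² = 2g(h − 2r) = 2(10)(10.6 − 3.980) = 132.4
v_top = 11.51 m/s

v = 11.5 m/s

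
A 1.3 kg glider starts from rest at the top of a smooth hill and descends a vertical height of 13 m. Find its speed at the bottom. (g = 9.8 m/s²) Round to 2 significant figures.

v = 16 m/s

Equating total energy at the two states: mgh = ½mv²
v = √(2gh) = √(2 × 9.8 × 13) = √254.80 = 15.96 m/s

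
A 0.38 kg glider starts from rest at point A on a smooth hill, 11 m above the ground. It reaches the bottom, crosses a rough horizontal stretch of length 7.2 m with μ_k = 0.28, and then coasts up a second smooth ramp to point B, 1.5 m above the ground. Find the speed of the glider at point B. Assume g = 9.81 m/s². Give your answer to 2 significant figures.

Energy at A: mgh₁ = (0.38)(9.81)(11) = 41.006 J
Friction loss: W_f = μ_k mg d = 7.515 J
At B: ½mv² + mgh₂ = mgh₁ − W_f
½mv² = 41.006 − 7.515 − 5.5917 = 27.899 J
v = √(2 × 27.899/0.38) = 12.12 m/s

v = 12 m/s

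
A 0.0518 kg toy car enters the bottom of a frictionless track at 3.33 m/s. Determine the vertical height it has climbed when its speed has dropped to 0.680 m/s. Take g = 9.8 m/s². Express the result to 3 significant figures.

h = 0.542 m

Energy balance between the two points: ½mv₁² = ½mv₂² + mgh
h = (v₁² − v₂²)/(2g) = (3.33² − 0.680²)/(2 × 9.8) = 0.5422 m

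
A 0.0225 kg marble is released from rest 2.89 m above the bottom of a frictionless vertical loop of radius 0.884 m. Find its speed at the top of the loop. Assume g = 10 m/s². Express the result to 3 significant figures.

v = 4.74 m/s

Energy conservation: mgh = ½mv_top² + mg(2r)
v_top² = 2g(h − 2r) = 2(10)(2.89 − 1.768) = 22.44
v_top = 4.737 m/s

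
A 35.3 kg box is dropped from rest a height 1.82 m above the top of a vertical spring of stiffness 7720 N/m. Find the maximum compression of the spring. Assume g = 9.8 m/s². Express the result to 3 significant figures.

Let x be the compression. The total drop is H + x, and the box is instantaneously at rest at max compression, so energy conservation gives:
mg(H + x) = ½kx²
½(7720)x² − (35.3)(9.8)x − (35.3)(9.8)(1.82) = 0
3860x² − 345.9x − 629.6 = 0
x = [345.9 + √(119674 + 9.7212e+06)]/(2 × 3860) = 0.4512 m

x = 0.451 m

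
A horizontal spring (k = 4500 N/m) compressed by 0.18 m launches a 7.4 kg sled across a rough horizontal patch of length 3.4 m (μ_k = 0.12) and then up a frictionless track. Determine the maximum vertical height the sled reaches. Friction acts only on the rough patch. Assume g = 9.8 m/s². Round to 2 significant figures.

Spring energy: E₀ = ½kx² = ½(4500)(0.18)² = 72.900 J
Friction: W_f = μ_k mg d = (0.12)(7.4)(9.8)(3.4) = 29.59 J
Energy at base of ramp: E = 72.900 − 29.59 = 43.312 J
At max height all remaining energy is PE: mgh = E ⇒ h = E/(mg) = 43.312/(7.4 × 9.8) = 0.5972 m

h = 0.60 m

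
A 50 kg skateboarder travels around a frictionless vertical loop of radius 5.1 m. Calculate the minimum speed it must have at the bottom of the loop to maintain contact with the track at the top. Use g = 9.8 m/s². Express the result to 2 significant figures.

At the top: mg = mv_top²/r ⇒ v_top² = gr = 49.98 m²/s²
Energy from bottom to top (height 2r): ½mv_bot² = ½mv_top² + mg(2r)
v_bot² = gr + 4gr = 5gr = 249.9
v_bot = √(5gr) = 15.81 m/s

v = 16 m/s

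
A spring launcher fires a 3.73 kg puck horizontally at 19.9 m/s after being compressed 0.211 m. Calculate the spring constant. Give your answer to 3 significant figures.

k = 33200 N/m

½kx² = ½mv²
k = mv²/x² = (3.73)(19.9)²/(0.211)² = 33178 N/m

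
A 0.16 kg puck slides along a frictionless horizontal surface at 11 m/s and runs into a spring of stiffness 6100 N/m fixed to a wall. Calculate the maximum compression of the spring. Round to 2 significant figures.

At max compression the puck is momentarily at rest: ½mv² = ½kx²
x = v√(m/k) = 11 × √(0.16/6100) = 0.05634 m

x = 0.056 m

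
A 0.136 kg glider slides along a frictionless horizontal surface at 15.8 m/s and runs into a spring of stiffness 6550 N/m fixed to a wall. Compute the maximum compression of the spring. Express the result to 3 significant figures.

x = 0.0720 m

All KE is stored as spring PE at maximum compression: ½mv² = ½kx²
x = v√(m/k) = 15.8 × √(0.136/6550) = 0.07200 m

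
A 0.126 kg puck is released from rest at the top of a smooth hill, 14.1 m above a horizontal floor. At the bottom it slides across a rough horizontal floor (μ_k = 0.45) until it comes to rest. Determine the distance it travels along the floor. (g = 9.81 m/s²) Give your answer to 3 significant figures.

d = 31.3 m

Energy at the top = energy at the end + work done against friction:
At rest all PE has been dissipated by friction: mgh = μ_k m g d
d = h/μ_k = 14.1/0.45 = 31.33 m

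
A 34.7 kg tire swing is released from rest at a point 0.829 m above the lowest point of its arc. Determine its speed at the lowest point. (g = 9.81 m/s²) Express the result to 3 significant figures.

v = 4.03 m/s

Equating total energy at the two states: mgh = ½mv²
v = √(2gh) = √(2 × 9.81 × 0.829) = √16.265 = 4.033 m/s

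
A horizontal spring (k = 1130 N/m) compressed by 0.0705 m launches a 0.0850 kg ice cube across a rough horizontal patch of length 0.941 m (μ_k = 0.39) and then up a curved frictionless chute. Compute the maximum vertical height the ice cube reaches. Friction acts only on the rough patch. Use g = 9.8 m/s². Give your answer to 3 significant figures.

Spring energy: E₀ = ½kx² = ½(1130)(0.0705)² = 2.8082 J
Friction: W_f = μ_k mg d = (0.39)(0.0850)(9.8)(0.941) = 0.3057 J
Energy at base of ramp: E = 2.8082 − 0.3057 = 2.5025 J
At max height all remaining energy is PE: mgh = E ⇒ h = E/(mg) = 2.5025/(0.0850 × 9.8) = 3.004 m

h = 3.00 m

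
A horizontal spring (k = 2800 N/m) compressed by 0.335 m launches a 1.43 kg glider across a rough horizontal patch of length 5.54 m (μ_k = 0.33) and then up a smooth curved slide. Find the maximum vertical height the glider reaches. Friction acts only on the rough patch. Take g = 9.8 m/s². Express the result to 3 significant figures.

Spring energy: E₀ = ½kx² = ½(2800)(0.335)² = 157.12 J
Friction: W_f = μ_k mg d = (0.33)(1.43)(9.8)(5.54) = 25.62 J
Energy at base of ramp: E = 157.12 − 25.62 = 131.49 J
At max height all remaining energy is PE: mgh = E ⇒ h = E/(mg) = 131.49/(1.43 × 9.8) = 9.383 m

h = 9.38 m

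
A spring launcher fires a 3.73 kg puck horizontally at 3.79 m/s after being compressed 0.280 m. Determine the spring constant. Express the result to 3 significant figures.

k = 683 N/m

Spring PE at full compression equals KE at release: ½kx² = ½mv²
k = mv²/x² = (3.73)(3.79)²/(0.280)² = 683.4 N/m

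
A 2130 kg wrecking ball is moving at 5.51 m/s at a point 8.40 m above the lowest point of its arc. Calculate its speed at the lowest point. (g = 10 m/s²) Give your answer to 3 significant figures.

Energy conservation between the two points: ½mv₀² + mgh = ½mv²
v² = v₀² + 2gh = (5.51)² + 2(10)(8.40) = 198.36
v = √198.36 = 14.08 m/s

v = 14.1 m/s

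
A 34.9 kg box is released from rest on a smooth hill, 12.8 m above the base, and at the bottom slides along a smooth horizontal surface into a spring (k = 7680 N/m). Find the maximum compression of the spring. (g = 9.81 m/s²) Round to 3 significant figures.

Energy conservation (no friction) from release to max compression: mgh = ½kx²
x = √(2mgh/k) = √(2 × 34.9 × 9.81 × 12.8 / 7680) = 1.068 m

x = 1.07 m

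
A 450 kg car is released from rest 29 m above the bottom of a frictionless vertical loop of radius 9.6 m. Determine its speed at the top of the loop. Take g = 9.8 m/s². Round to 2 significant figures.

v = 14 m/s

Energy conservation: mgh = ½mv_top² + mg(2r)
v_top² = 2g(h − 2r) = 2(9.8)(29 − 19.20) = 192.1
v_top = 13.86 m/s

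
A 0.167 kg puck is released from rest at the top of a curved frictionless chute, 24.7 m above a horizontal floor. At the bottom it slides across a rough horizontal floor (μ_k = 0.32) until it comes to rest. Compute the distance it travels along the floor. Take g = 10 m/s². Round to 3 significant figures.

d = 77.2 m

Energy bookkeeping (friction removes W_f = μ_k N d):
At rest all PE has been dissipated by friction: mgh = μ_k m g d
d = h/μ_k = 24.7/0.32 = 77.19 m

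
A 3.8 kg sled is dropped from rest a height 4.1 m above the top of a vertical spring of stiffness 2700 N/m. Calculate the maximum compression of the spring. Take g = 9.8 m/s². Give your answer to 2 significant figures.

Measuring PE from the top of the relaxed spring, at max compression the sled has dropped H + x with zero KE, so:
mg(H + x) = ½kx²
½(2700)x² − (3.8)(9.8)x − (3.8)(9.8)(4.1) = 0
1350x² − 37.24x − 152.7 = 0
x = [37.24 + √(1387 + 824494)]/(2 × 1350) = 0.3504 m

x = 0.35 m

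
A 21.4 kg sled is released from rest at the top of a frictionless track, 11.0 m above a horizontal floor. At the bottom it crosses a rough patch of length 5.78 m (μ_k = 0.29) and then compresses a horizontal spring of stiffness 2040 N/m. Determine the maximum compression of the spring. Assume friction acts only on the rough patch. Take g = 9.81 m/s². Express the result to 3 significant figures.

Initial energy: E₁ = mgh = (21.4)(9.81)(11.0) = 2309.3 J
Friction removes W_f = μ_k mg d = (0.29)(21.4)(9.81)(5.78) = 351.9 J
Energy reaching the spring: E = 2309.3 − 351.9 = 1957.4 J
At max compression ½kx² = E ⇒ x = √(2E/k) = √(2 × 1957.4/2040) = 1.385 m

x = 1.39 m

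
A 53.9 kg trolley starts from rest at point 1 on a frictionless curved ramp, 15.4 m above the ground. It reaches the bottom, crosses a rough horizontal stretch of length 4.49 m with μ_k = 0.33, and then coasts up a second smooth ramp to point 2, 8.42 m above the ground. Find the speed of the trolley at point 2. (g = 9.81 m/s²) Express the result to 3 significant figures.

Energy at 1: mgh₁ = (53.9)(9.81)(15.4) = 8142.9 J
Friction loss: W_f = μ_k mg d = 783.5 J
At 2: ½mv² + mgh₂ = mgh₁ − W_f
½mv² = 8142.9 − 783.5 − 4452.2 = 2907.3 J
v = √(2 × 2907.3/53.9) = 10.39 m/s

v = 10.4 m/s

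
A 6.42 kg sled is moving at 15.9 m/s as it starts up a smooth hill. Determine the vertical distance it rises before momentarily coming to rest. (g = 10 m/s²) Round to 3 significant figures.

h = 12.6 m

By energy conservation, ½mv² = mgh
h = v²/(2g) = 15.9²/(2 × 10) = 12.64 m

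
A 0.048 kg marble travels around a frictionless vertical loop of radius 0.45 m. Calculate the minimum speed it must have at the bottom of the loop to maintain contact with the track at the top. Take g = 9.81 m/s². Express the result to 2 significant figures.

At the top: mg = mv_top²/r ⇒ v_top² = gr = 4.415 m²/s²
Energy from bottom to top (height 2r): ½mv_bot² = ½mv_top² + mg(2r)
v_bot² = gr + 4gr = 5gr = 22.07
v_bot = √(5gr) = 4.698 m/s

v = 4.7 m/s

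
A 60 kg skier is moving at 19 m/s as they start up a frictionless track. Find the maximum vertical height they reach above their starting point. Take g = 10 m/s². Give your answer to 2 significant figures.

Setting KE at the bottom equal to PE gained: ½mv² = mgh
h = v²/(2g) = 19²/(2 × 10) = 18.05 m

h = 18 m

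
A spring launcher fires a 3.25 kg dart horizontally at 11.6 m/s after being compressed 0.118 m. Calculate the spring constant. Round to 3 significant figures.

Spring PE at full compression equals KE at release: ½kx² = ½mv²
k = mv²/x² = (3.25)(11.6)²/(0.118)² = 31408 N/m

k = 31400 N/m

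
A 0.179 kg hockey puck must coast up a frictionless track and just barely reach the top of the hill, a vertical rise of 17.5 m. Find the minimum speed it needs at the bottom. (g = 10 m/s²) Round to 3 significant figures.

At the top it is momentarily at rest, so all KE converts to PE: ½mv² = mgh
v = √(2gh) = √(2 × 10 × 17.5) = 18.71 m/s

v = 18.7 m/s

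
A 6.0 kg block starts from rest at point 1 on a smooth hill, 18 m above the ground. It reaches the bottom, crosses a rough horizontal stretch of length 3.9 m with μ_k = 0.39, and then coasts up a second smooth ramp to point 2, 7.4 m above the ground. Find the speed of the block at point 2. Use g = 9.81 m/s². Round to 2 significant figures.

v = 13 m/s

Energy at 1: mgh₁ = (6.0)(9.81)(18) = 1059.5 J
Friction loss: W_f = μ_k mg d = 89.53 J
At 2: ½mv² + mgh₂ = mgh₁ − W_f
½mv² = 1059.5 − 89.53 − 435.56 = 534.39 J
v = √(2 × 534.39/6.0) = 13.35 m/s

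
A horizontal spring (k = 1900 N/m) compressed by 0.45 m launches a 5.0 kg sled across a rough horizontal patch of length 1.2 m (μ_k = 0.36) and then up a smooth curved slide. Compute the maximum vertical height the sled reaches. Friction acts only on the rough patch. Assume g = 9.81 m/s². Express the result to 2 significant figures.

h = 3.5 m

Spring energy: E₀ = ½kx² = ½(1900)(0.45)² = 192.38 J
Friction: W_f = μ_k mg d = (0.36)(5.0)(9.81)(1.2) = 21.19 J
Energy at base of ramp: E = 192.38 − 21.19 = 171.19 J
At max height all remaining energy is PE: mgh = E ⇒ h = E/(mg) = 171.19/(5.0 × 9.81) = 3.490 m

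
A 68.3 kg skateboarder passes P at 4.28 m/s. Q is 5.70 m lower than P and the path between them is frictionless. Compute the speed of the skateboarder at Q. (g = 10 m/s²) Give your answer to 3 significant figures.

v = 11.5 m/s

Energy conservation between the two points: ½mv₀² + mgh = ½mv²
v² = v₀² + 2gh = (4.28)² + 2(10)(5.70) = 132.32
v = √132.32 = 11.50 m/s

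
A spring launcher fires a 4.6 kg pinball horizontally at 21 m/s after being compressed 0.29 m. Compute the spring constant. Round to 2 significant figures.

k = 24000 N/m

½kx² = ½mv²
k = mv²/x² = (4.6)(21)²/(0.29)² = 24121 N/m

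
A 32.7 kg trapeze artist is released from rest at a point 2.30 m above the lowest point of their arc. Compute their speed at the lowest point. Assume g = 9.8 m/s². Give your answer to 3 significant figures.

v = 6.71 m/s

Mechanical energy is conserved (no friction): mgh = ½mv²
v = √(2gh) = √(2 × 9.8 × 2.30) = √45.080 = 6.714 m/s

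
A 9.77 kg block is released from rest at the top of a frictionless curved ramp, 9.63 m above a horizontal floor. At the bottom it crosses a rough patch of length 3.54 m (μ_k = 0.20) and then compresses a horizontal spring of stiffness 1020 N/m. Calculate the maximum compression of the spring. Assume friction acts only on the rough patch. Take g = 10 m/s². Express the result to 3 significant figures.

x = 1.31 m

Initial energy: E₁ = mgh = (9.77)(10)(9.63) = 940.85 J
Friction removes W_f = μ_k mg d = (0.20)(9.77)(10)(3.54) = 69.17 J
Energy reaching the spring: E = 940.85 − 69.17 = 871.68 J
At max compression ½kx² = E ⇒ x = √(2E/k) = √(2 × 871.68/1020) = 1.307 m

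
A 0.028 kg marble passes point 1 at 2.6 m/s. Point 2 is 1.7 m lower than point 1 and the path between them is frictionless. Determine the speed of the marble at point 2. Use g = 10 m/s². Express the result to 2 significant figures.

By conservation of mechanical energy, ½mv₀² + mgh = ½mv²
The mass cancels from both sides.
v² = v₀² + 2gh = (2.6)² + 2(10)(1.7) = 40.760
v = √40.760 = 6.384 m/s

v = 6.4 m/s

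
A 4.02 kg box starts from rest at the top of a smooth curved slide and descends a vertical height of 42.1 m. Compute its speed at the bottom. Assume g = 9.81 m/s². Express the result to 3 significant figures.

v = 28.7 m/s

Equating total energy at the two states: mgh = ½mv²
v = √(2gh) = √(2 × 9.81 × 42.1) = √826.00 = 28.74 m/s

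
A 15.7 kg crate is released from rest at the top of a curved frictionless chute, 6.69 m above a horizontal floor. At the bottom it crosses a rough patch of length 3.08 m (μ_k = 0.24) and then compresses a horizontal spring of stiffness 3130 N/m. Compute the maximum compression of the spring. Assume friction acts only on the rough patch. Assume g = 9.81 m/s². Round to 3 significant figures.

x = 0.765 m

Initial energy: E₁ = mgh = (15.7)(9.81)(6.69) = 1030.4 J
Friction removes W_f = μ_k mg d = (0.24)(15.7)(9.81)(3.08) = 113.8 J
Energy reaching the spring: E = 1030.4 − 113.8 = 916.52 J
At max compression ½kx² = E ⇒ x = √(2E/k) = √(2 × 916.52/3130) = 0.7653 m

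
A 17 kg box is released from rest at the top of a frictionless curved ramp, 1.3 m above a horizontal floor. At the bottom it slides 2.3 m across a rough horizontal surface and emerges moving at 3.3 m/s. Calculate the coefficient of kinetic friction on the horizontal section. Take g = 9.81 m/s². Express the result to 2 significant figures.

μ_k = 0.32

Energy bookkeeping (friction removes W_f = μ_k N d):
mgh = ½mv² + μ_k m g d
mgh = 216.80 J; ½mv² = 92.565 J
W_f = 216.80 − 92.565 = 124.2 J
μ_k = W_f/(mg·d) = 124.2/(166.8 × 2.3) = 0.3239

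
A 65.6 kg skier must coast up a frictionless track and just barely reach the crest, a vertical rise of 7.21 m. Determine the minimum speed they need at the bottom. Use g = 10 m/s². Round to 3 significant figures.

v = 12.0 m/s

At the top they are momentarily at rest, so all KE converts to PE: ½mv² = mgh
v = √(2gh) = √(2 × 10 × 7.21) = 12.01 m/s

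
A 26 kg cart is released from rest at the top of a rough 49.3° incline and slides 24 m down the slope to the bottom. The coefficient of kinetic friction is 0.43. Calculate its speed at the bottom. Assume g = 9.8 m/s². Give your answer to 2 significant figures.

v = 15 m/s

Work–energy: mg(L sinθ) − μ_k(mg cosθ)L = ½mv²
mgh = mgL sinθ = (26)(9.8)(24)sin49.3° = 4636.1 J
W_f = μ_k mg cosθ · L = (0.43)(26)(9.8)cos49.3°·24 = 1715 J
½mv² = 4636.1 − 1715 = 2921.4 J
v = √(2 × 2921.4/26) = 14.99 m/s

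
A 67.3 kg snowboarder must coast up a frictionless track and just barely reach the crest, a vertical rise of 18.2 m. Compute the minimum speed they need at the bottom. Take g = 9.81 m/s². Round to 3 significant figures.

v = 18.9 m/s

At the top they are momentarily at rest, so all KE converts to PE: ½mv² = mgh
v = √(2gh) = √(2 × 9.81 × 18.2) = 18.90 m/s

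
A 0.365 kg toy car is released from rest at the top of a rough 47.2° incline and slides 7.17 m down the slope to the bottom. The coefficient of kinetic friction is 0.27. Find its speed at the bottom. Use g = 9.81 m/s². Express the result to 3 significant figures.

v = 8.80 m/s

Taking the bottom as reference, mgh = ½mv² + μ_k N L with h = L sinθ, N = mg cosθ:
mgh = mgL sinθ = (0.365)(9.81)(7.17)sin47.2° = 18.837 J
W_f = μ_k mg cosθ · L = (0.27)(0.365)(9.81)cos47.2°·7.17 = 4.710 J
½mv² = 18.837 − 4.710 = 14.128 J
v = √(2 × 14.128/0.365) = 8.798 m/s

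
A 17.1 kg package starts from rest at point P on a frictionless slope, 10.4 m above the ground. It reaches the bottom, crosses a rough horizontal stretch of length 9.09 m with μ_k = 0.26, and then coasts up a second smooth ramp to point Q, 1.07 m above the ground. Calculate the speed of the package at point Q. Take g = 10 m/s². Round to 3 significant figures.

v = 11.8 m/s

Energy at P: mgh₁ = (17.1)(10)(10.4) = 1778.4 J
Friction loss: W_f = μ_k mg d = 404.1 J
At Q: ½mv² + mgh₂ = mgh₁ − W_f
½mv² = 1778.4 − 404.1 − 182.97 = 1191.3 J
v = √(2 × 1191.3/17.1) = 11.80 m/s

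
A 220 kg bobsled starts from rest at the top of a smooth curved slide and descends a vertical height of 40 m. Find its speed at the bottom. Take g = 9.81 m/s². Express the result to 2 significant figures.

By conservation of mechanical energy, mgh = ½mv²
v = √(2gh) = √(2 × 9.81 × 40) = √784.80 = 28.01 m/s

v = 28 m/s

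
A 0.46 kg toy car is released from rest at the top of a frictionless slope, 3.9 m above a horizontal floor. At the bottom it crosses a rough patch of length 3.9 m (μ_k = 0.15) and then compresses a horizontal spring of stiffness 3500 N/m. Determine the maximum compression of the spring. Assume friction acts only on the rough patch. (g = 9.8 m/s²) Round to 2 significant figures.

x = 0.092 m

Initial energy: E₁ = mgh = (0.46)(9.8)(3.9) = 17.581 J
Friction removes W_f = μ_k mg d = (0.15)(0.46)(9.8)(3.9) = 2.637 J
Energy reaching the spring: E = 17.581 − 2.637 = 14.944 J
At max compression ½kx² = E ⇒ x = √(2E/k) = √(2 × 14.944/3500) = 0.09241 m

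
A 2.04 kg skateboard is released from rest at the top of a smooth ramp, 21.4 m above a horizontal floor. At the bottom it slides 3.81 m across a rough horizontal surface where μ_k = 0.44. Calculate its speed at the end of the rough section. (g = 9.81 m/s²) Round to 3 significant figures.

Energy at the top = energy at the end + work done against friction:
mgh = ½mv² + μ_k m g d
W_f = μ_k mg d = (0.44)(2.04)(9.81)(3.81) = 33.55 J
½mv² = mgh − W_f = 428.27 − 33.55 = 394.72 J
v = √(2 × 394.72/2.04) = 19.67 m/s

v = 19.7 m/s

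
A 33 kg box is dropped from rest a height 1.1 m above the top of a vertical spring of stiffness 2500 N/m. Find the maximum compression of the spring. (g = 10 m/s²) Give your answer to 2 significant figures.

x = 0.69 m

Take the reference level at the top of the uncompressed spring. At max compression the box has fallen H + x and is momentarily at rest:
mg(H + x) = ½kx²
½(2500)x² − (33)(10)x − (33)(10)(1.1) = 0
1250x² − 330.0x − 363.0 = 0
x = [330.0 + √(108900 + 1.8150e+06)]/(2 × 1250) = 0.6868 m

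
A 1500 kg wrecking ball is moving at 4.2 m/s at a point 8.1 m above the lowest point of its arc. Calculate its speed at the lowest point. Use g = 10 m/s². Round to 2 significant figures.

Equating total energy at the two states: ½mv₀² + mgh = ½mv²
v² = v₀² + 2gh = (4.2)² + 2(10)(8.1) = 179.64
v = √179.64 = 13.40 m/s

v = 13 m/s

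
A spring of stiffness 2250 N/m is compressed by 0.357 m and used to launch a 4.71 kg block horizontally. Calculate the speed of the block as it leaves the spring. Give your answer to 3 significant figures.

Conservation of energy: ½kx² = ½mv²
v = x√(k/m) = 0.357 × √(2250/4.71) = 7.803 m/s

v = 7.80 m/s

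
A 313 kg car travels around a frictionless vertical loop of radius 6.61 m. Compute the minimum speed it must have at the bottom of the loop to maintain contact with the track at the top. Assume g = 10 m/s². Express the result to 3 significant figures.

At the top: mg = mv_top²/r ⇒ v_top² = gr = 66.10 m²/s²
Energy from bottom to top (height 2r): ½mv_bot² = ½mv_top² + mg(2r)
v_bot² = gr + 4gr = 5gr = 330.5
v_bot = √(5gr) = 18.18 m/s

v = 18.2 m/s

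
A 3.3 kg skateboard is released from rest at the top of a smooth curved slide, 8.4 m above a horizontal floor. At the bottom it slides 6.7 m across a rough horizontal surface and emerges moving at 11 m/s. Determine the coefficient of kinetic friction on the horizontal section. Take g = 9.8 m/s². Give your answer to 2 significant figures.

μ_k = 0.33

Energy at the top = energy at the end + work done against friction:
mgh = ½mv² + μ_k m g d
mgh = 271.66 J; ½mv² = 199.65 J
W_f = 271.66 − 199.65 = 72.01 J
μ_k = W_f/(mg·d) = 72.01/(32.34 × 6.7) = 0.3323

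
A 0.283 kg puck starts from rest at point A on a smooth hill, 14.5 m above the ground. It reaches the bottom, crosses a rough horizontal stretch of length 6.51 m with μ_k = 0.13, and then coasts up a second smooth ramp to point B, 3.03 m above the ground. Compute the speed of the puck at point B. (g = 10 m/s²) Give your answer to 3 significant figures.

Energy at A: mgh₁ = (0.283)(10)(14.5) = 41.035 J
Friction loss: W_f = μ_k mg d = 2.395 J
At B: ½mv² + mgh₂ = mgh₁ − W_f
½mv² = 41.035 − 2.395 − 8.5749 = 30.065 J
v = √(2 × 30.065/0.283) = 14.58 m/s

v = 14.6 m/s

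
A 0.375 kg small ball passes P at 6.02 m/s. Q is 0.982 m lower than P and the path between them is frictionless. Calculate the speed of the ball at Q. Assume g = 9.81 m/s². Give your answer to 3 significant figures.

v = 7.45 m/s

Mechanical energy is conserved (no friction): ½mv₀² + mgh = ½mv²
The mass cancels from both sides.
v² = v₀² + 2gh = (6.02)² + 2(9.81)(0.982) = 55.507
v = √55.507 = 7.450 m/s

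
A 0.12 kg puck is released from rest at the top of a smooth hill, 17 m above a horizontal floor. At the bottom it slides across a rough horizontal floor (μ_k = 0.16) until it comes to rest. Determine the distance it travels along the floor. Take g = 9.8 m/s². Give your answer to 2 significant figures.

d = 110 m

Energy at the top = energy at the end + work done against friction:
At rest all PE has been dissipated by friction: mgh = μ_k m g d
d = h/μ_k = 17/0.16 = 106.2 m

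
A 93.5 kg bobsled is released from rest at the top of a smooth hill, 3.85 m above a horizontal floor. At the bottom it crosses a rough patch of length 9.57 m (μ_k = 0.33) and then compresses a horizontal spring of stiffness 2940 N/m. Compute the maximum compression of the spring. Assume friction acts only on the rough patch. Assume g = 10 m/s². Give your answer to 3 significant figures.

x = 0.663 m

Initial energy: E₁ = mgh = (93.5)(10)(3.85) = 3599.8 J
Friction removes W_f = μ_k mg d = (0.33)(93.5)(10)(9.57) = 2953 J
Energy reaching the spring: E = 3599.8 − 2953 = 646.93 J
At max compression ½kx² = E ⇒ x = √(2E/k) = √(2 × 646.93/2940) = 0.6634 m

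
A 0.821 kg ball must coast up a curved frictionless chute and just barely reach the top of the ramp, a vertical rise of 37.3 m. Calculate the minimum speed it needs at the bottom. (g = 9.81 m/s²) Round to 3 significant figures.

At the top it is momentarily at rest, so all KE converts to PE: ½mv² = mgh
v = √(2gh) = √(2 × 9.81 × 37.3) = 27.05 m/s

v = 27.1 m/s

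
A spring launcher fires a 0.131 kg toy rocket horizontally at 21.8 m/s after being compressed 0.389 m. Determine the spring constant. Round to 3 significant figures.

Energy stored in the spring equals the launch KE: ½kx² = ½mv²
k = mv²/x² = (0.131)(21.8)²/(0.389)² = 411.4 N/m

k = 411 N/m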